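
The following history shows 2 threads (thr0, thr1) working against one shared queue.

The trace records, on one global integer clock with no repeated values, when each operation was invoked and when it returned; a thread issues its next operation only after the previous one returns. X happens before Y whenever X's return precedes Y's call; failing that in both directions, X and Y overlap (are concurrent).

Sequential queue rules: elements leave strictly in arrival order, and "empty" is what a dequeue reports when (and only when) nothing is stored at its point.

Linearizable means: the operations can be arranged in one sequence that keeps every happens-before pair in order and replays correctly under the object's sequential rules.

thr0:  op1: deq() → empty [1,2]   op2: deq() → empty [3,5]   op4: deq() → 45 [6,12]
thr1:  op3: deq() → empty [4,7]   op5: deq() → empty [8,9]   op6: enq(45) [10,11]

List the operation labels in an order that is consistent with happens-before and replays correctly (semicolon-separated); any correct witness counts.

op1; op2; op3; op5; op6; op4

after step 1 (op1 deq() → empty): queue <>
after step 2 (op2 deq() → empty): queue <>
after step 3 (op3 deq() → empty): queue <>
after step 4 (op5 deq() → empty): queue <>
after step 5 (op6 enq(45)): queue <45>
after step 6 (op4 deq() → 45): queue <>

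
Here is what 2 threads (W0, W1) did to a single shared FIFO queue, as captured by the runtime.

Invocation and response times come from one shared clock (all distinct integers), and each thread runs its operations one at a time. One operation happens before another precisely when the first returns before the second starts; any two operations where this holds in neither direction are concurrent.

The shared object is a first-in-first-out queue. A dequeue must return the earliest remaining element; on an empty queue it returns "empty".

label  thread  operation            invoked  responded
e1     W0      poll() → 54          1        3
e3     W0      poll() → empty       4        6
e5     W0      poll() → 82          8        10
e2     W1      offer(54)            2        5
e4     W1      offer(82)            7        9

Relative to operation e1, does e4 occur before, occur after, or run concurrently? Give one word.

e4 spans [7,9], e1 spans [1,3]
resp(e1)=3 < inv(e4)=7

after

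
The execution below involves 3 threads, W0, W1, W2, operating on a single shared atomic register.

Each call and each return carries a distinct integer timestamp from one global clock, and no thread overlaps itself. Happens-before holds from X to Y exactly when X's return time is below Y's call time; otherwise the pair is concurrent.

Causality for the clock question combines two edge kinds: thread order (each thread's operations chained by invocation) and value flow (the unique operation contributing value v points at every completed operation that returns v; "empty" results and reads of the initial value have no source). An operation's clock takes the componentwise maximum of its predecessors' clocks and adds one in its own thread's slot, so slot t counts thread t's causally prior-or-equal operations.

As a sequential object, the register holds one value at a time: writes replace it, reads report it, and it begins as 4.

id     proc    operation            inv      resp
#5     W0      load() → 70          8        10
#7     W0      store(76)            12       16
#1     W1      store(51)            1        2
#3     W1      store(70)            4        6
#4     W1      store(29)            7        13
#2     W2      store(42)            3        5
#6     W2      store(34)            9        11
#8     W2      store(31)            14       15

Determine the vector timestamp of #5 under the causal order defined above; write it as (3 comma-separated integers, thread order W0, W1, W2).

(1, 2, 0)

root op #2, invoked 3: fresh clock plus W2's own tick → (0, 0, 1)
root op #1, invoked 1: fresh clock plus W1's own tick → (0, 1, 0)
from VC(#2)=(0, 0, 1), #6 (invoked 9) maxes components and bumps W2 → (0, 0, 2)
from VC(#1)=(0, 1, 0), #3 (invoked 4) maxes components and bumps W1 → (0, 2, 0)
from VC(#6)=(0, 0, 2), #8 (invoked 14) maxes components and bumps W2 → (0, 0, 3)
from VC(#3)=(0, 2, 0), #4 (invoked 7) maxes components and bumps W1 → (0, 3, 0)
from VC(#3)=(0, 2, 0), #5 (invoked 8) maxes components and bumps W0 → (1, 2, 0)
from VC(#5)=(1, 2, 0), #7 (invoked 12) maxes components and bumps W0 → (2, 2, 0)
target: VC(#5) = (1, 2, 0)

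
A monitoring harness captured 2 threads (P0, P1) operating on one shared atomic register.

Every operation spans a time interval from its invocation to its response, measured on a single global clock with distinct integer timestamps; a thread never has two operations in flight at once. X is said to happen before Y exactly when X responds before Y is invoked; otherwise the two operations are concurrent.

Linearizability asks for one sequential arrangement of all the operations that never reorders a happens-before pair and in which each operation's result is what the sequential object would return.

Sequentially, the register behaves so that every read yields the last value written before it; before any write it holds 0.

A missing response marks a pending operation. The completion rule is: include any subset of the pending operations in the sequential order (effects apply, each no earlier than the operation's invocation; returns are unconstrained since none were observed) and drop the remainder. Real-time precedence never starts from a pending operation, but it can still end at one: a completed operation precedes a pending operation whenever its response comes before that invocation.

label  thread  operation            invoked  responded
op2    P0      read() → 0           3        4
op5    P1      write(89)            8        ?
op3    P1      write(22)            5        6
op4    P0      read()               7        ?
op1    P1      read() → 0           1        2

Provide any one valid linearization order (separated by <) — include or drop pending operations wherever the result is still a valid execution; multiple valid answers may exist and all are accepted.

op1 < op2 < op3

after step 1 (op1 read() → 0): value 0
after step 2 (op2 read() → 0): value 0
after step 3 (op3 write(22)): value 22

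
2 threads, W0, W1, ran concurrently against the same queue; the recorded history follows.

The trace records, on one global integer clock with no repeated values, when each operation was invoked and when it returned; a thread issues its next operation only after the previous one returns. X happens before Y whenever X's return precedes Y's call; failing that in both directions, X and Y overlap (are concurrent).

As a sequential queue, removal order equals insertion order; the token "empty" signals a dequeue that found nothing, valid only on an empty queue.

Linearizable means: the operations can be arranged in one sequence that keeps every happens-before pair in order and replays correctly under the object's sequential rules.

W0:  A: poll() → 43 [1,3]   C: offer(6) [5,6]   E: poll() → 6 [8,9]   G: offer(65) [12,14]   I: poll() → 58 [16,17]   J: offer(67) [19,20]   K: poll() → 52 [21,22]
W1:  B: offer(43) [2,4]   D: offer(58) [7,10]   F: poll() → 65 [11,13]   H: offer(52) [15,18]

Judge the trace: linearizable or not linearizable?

not linearizable

cut after 12 events: linearizable; cut after 13 events (F responds, time 13): not linearizable
checked exhaustively: 4 real-time-consistent orders of 6 completed operations, zero legal queue replays
no escape via the 1 pending operation (G): every completion choice fails
one such order, A, B, C, D, E, F (pending dropped), breaks at step 1 where A poll() → 43 is illegal
one such order, A, B, C, E, D, F (pending dropped), breaks at step 1 where A poll() → 43 is illegal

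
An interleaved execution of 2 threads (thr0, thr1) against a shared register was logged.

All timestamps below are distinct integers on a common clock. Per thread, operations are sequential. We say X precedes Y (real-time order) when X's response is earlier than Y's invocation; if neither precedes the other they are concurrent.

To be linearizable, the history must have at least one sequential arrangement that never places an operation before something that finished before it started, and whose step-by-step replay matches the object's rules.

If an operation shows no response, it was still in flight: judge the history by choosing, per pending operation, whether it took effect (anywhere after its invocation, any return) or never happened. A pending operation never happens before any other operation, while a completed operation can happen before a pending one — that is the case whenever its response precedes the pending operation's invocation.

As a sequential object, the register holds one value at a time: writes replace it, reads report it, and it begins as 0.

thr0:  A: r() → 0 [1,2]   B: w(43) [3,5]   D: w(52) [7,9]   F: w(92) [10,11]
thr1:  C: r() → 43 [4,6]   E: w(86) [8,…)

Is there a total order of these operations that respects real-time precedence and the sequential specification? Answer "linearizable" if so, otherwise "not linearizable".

linearizable

one valid linearization: A, B, C, D, E, F
step 1: A r() → 0 — value 0
step 2: B w(43) — value 43
step 3: C r() → 43 — value 43
step 4: D w(52) — value 52
step 5: E w(86) (pending, included) — value 86
step 6: F w(92) — value 92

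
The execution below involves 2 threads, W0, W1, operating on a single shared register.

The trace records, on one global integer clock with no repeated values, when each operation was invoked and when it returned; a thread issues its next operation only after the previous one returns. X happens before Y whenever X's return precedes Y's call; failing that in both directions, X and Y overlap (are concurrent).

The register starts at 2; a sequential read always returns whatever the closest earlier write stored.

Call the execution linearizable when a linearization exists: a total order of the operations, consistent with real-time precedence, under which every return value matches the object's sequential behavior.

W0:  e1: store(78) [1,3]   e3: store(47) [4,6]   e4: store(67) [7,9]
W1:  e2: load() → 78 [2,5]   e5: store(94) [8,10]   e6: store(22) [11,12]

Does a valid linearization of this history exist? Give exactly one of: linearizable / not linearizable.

one valid linearization: e1, e2, e3, e4, e5, e6
1. e1 store(78), leaving value 78
2. e2 load() → 78, leaving value 78
3. e3 store(47), leaving value 47
4. e4 store(67), leaving value 67
5. e5 store(94), leaving value 94
6. e6 store(22), leaving value 22

linearizable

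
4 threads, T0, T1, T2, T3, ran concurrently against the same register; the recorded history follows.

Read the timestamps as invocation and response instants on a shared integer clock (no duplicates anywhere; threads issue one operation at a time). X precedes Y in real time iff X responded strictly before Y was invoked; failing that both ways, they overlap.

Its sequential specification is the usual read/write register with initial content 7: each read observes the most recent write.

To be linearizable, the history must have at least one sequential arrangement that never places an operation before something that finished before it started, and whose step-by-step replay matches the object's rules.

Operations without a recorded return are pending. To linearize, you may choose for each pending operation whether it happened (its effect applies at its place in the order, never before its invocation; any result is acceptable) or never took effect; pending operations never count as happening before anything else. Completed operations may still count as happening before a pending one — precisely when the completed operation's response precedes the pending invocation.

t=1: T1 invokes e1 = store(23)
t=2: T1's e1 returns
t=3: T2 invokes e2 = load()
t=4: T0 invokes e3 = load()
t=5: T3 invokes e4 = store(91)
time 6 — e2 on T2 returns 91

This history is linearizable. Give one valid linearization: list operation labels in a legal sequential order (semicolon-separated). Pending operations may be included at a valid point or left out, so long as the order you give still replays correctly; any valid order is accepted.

1. e1 store(23), leaving value 23
2. e3 load() (pending, included), leaving value 23
3. e4 store(91) (pending, included), leaving value 91
4. e2 load() → 91, leaving value 91

e1; e3; e4; e2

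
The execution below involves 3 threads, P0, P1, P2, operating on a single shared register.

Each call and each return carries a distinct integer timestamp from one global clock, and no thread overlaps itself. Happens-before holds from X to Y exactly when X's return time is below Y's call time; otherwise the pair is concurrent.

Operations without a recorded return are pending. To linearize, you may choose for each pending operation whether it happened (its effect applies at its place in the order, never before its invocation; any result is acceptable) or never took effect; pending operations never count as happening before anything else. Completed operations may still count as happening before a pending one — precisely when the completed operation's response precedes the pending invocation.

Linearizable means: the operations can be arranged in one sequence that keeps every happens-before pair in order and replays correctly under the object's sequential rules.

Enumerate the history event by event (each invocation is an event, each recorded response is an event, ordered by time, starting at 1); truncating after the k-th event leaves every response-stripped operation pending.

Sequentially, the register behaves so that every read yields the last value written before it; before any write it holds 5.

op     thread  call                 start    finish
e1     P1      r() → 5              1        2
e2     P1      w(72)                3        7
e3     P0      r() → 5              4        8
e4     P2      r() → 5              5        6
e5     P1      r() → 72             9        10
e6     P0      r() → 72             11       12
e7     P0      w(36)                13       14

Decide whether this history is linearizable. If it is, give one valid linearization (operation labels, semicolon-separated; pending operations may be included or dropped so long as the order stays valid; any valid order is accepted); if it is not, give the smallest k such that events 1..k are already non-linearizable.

1. e1 r() → 5, leaving value 5
2. e3 r() → 5, leaving value 5
3. e4 r() → 5, leaving value 5
4. e2 w(72), leaving value 72
5. e5 r() → 72, leaving value 72
6. e6 r() → 72, leaving value 72
7. e7 w(36), leaving value 36

linearizable — witness: e1; e3; e4; e2; e5; e6; e7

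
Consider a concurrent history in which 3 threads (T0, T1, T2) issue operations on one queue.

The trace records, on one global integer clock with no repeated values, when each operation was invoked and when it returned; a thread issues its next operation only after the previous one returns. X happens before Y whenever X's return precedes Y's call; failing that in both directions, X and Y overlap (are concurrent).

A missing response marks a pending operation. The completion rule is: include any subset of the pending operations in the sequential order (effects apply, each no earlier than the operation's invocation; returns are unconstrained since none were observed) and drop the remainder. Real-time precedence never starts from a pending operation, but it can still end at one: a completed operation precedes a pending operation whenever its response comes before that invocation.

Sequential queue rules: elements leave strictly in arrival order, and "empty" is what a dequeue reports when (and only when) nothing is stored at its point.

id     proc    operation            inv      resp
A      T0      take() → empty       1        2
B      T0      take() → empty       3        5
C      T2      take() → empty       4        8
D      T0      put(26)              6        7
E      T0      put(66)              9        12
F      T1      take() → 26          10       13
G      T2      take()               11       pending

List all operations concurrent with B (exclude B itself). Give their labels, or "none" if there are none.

C

overlap test against B [3,5]: concurrent iff the interval meets 3..5
A [1,2]: before
C [4,8]: concurrent
D [6,7]: after
E [9,12]: after
F [10,13]: after
G [11,…): after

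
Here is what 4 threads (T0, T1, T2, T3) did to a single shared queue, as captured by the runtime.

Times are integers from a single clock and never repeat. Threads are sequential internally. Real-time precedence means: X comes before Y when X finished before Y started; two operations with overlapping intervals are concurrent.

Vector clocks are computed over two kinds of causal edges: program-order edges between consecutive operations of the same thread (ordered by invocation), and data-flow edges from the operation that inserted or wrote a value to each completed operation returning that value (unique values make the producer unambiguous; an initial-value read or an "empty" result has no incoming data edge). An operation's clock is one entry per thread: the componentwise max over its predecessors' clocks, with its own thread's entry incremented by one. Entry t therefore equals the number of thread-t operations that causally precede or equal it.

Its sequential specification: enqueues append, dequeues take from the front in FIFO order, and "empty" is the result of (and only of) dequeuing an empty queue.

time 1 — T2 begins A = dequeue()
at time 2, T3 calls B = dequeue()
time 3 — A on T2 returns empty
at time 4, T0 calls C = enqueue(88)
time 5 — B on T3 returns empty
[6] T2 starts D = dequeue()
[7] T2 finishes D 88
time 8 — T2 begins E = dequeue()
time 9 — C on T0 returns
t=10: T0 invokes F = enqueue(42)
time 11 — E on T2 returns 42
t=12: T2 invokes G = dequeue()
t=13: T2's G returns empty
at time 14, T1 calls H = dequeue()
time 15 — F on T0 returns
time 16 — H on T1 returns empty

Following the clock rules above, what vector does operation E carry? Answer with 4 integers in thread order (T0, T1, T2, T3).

(2, 0, 3, 0)

root op B, invoked 2: fresh clock plus T3's own tick → (0, 0, 0, 1)
root op A, invoked 1: fresh clock plus T2's own tick → (0, 0, 1, 0)
root op H, invoked 14: fresh clock plus T1's own tick → (0, 1, 0, 0)
root op C, invoked 4: fresh clock plus T0's own tick → (1, 0, 0, 0)
VC(F, invoked at 10): max of VC(C)=(1, 0, 0, 0), then +1 on thread T0 → (2, 0, 0, 0)
VC(D, invoked at 6): max of VC(A)=(0, 0, 1, 0), VC(C)=(1, 0, 0, 0), then +1 on thread T2 → (1, 0, 2, 0)
VC(E, invoked at 8): max of VC(D)=(1, 0, 2, 0), VC(F)=(2, 0, 0, 0), then +1 on thread T2 → (2, 0, 3, 0)
VC(G, invoked at 12): max of VC(E)=(2, 0, 3, 0), then +1 on thread T2 → (2, 0, 4, 0)
target: VC(E) = (2, 0, 3, 0)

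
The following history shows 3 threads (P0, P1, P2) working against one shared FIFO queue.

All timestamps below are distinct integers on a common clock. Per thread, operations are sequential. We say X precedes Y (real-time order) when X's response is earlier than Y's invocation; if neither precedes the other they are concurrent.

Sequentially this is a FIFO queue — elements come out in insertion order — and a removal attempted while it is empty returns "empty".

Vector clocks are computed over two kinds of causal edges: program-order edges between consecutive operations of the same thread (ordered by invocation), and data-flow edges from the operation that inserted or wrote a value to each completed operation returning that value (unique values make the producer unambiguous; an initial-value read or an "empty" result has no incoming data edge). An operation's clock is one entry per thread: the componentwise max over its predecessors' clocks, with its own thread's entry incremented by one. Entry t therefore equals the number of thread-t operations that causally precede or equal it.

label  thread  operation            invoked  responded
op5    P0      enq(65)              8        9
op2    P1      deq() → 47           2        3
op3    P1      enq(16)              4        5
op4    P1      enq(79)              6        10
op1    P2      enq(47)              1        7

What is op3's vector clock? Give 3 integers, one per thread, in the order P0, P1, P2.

(0, 2, 1)

invoked at 1, op1 has no predecessors; its own P2 bump gives (0, 0, 1)
invoked at 8, op5 has no predecessors; its own P0 bump gives (1, 0, 0)
op2, invoked 2, takes VC(op1)=(0, 0, 1) under max, adds 1 for P1 → (0, 1, 1)
op3, invoked 4, takes VC(op2)=(0, 1, 1) under max, adds 1 for P1 → (0, 2, 1)
op4, invoked 6, takes VC(op3)=(0, 2, 1) under max, adds 1 for P1 → (0, 3, 1)
target: VC(op3) = (0, 2, 1)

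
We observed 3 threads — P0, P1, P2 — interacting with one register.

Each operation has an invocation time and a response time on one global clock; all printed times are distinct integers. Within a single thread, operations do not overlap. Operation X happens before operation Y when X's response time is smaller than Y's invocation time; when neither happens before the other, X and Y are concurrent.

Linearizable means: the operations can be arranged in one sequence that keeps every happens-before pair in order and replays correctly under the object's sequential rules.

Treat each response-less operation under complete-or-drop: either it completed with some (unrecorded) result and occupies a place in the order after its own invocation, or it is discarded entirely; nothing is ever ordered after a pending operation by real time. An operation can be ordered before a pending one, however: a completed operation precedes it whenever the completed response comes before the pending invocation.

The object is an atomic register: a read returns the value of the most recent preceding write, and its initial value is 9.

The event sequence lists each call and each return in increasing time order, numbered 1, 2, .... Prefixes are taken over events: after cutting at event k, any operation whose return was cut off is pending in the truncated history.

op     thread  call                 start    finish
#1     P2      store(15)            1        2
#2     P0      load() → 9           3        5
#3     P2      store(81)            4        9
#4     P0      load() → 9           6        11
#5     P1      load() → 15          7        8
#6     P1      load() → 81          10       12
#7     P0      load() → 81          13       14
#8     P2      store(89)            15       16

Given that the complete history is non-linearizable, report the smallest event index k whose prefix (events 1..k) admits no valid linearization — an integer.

events 1..4 are linearizable, e.g. via #1:
1. #1 store(15), leaving value 15
once event 5 joins (#2's response, time 5), exhaustive search finds no witness
completion choices over the 1 pending operation (#3) were checked; none helps
take #1, #2 (pending dropped): step 2 already fails, because #2 load() → 9 cannot occur there

5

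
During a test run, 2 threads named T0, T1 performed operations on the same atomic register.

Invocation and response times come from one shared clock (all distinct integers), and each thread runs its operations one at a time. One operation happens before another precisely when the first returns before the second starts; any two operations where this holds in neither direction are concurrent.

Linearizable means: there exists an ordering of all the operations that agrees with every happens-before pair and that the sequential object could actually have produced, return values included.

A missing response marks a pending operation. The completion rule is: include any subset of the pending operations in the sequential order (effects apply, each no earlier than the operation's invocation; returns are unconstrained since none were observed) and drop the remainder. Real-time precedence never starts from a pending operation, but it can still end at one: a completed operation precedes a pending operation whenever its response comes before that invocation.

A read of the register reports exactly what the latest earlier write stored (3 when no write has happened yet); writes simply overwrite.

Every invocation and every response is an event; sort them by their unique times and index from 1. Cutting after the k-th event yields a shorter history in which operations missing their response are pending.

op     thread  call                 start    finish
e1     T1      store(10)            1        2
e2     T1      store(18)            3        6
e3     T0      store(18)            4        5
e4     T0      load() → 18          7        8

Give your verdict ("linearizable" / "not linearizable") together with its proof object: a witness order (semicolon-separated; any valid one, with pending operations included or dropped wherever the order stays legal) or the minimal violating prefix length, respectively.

after step 1 (e1 store(10)): value 10
after step 2 (e2 store(18)): value 18
after step 3 (e3 store(18)): value 18
after step 4 (e4 load() → 18): value 18

linearizable — witness: e1; e2; e3; e4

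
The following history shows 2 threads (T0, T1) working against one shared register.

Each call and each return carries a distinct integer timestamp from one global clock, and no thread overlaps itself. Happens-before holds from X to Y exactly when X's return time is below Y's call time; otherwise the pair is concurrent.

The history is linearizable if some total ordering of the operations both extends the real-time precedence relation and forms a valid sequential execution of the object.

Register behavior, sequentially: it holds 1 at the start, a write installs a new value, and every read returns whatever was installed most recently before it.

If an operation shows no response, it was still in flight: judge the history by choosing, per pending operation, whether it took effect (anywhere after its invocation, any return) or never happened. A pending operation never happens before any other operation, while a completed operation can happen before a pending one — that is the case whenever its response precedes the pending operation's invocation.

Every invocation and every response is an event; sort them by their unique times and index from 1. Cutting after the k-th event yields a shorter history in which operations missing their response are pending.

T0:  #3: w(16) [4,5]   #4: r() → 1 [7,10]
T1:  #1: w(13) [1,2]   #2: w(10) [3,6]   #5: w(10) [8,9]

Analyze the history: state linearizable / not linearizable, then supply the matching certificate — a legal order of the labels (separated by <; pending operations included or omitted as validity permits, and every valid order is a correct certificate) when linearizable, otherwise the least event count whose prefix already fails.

already the first 10 events (up to #4's response at time 10) admit no linearization; the first 9 still do
all 4 real-time-respecting orders fail — 5 completed register operations, no legal replay
sample order #1, #2, #3, #4, #5 stalls at step 4 — #4 r() → 1 has no legal effect
sample order #1, #2, #3, #5, #4 stalls at step 5 — #4 r() → 1 has no legal effect

not linearizable — minimal violating prefix: 10 events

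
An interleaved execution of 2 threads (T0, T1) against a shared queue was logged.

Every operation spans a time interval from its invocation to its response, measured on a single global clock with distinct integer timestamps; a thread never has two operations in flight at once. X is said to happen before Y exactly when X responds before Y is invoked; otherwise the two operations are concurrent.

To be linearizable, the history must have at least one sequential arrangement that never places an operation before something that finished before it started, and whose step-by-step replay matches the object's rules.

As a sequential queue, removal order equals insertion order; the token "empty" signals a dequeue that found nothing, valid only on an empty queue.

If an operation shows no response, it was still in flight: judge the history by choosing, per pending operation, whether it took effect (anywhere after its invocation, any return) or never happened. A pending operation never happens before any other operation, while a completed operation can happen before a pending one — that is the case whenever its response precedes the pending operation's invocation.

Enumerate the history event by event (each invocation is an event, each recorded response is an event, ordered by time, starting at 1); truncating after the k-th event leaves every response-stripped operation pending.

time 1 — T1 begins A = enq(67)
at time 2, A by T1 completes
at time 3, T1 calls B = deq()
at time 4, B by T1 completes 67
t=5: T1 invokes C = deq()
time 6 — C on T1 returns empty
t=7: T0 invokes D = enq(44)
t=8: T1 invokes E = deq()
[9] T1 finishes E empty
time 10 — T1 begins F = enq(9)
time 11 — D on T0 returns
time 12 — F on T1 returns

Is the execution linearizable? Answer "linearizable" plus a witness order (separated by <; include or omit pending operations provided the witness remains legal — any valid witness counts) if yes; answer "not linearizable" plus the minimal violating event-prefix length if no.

linearizable — witness: A < B < C < E < D < F

step 1: A enq(67) — queue <67>
step 2: B deq() → 67 — queue <>
step 3: C deq() → empty — queue <>
step 4: E deq() → empty — queue <>
step 5: D enq(44) — queue <44>
step 6: F enq(9) — queue <44,9>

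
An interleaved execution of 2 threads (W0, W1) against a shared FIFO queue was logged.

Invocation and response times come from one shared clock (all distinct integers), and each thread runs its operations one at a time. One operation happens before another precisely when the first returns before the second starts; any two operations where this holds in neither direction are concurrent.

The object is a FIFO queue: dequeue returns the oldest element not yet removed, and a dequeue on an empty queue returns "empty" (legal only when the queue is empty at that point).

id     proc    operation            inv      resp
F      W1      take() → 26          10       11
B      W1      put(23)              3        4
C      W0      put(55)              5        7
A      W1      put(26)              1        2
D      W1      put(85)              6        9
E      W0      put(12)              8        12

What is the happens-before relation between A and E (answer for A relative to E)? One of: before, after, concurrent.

before

A spans [1,2], E spans [8,12]
resp(A)=2 < inv(E)=8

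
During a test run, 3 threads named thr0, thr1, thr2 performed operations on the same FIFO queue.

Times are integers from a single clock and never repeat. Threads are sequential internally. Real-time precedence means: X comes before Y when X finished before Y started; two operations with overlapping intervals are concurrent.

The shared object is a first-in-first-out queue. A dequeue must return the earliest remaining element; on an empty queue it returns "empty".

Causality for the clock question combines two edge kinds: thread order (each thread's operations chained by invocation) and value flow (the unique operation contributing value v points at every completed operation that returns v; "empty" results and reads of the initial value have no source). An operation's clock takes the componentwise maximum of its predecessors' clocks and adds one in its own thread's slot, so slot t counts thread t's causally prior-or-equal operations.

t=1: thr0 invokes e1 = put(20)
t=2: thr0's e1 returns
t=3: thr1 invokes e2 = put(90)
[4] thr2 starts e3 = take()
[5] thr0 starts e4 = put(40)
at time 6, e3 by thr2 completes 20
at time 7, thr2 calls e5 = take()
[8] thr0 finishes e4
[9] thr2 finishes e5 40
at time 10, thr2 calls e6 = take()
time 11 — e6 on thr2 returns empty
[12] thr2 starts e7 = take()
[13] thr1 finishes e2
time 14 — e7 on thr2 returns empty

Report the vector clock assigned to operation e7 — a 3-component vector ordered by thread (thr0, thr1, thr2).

no predecessors for e2 (invoked 3): thr1 increments from zero → (0, 1, 0)
no predecessors for e1 (invoked 1): thr0 increments from zero → (1, 0, 0)
invoked at 4, e3 merges VC(e1)=(1, 0, 0) and bumps thr2's slot → (1, 0, 1)
invoked at 5, e4 merges VC(e1)=(1, 0, 0) and bumps thr0's slot → (2, 0, 0)
invoked at 7, e5 merges VC(e3)=(1, 0, 1), VC(e4)=(2, 0, 0) and bumps thr2's slot → (2, 0, 2)
invoked at 10, e6 merges VC(e5)=(2, 0, 2) and bumps thr2's slot → (2, 0, 3)
invoked at 12, e7 merges VC(e6)=(2, 0, 3) and bumps thr2's slot → (2, 0, 4)
target: VC(e7) = (2, 0, 4)

(2, 0, 4)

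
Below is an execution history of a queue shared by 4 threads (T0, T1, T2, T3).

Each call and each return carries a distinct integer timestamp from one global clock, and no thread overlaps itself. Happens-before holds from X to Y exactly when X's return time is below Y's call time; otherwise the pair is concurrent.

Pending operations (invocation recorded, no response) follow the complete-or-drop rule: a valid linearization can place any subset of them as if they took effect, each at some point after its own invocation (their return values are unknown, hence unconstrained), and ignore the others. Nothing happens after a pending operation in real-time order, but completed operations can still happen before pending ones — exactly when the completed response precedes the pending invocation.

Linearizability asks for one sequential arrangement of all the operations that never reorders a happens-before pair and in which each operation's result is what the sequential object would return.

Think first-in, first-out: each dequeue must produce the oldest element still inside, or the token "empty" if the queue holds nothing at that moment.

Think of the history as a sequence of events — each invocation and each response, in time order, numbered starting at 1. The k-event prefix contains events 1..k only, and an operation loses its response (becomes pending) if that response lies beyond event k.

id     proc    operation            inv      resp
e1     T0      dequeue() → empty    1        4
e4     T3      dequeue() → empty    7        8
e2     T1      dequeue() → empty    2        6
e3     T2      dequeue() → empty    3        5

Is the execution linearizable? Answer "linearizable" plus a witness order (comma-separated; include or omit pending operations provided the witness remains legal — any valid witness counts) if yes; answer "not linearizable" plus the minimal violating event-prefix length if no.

linearizable — witness: e1, e2, e3, e4

1. e1 dequeue() → empty, leaving queue <>
2. e2 dequeue() → empty, leaving queue <>
3. e3 dequeue() → empty, leaving queue <>
4. e4 dequeue() → empty, leaving queue <>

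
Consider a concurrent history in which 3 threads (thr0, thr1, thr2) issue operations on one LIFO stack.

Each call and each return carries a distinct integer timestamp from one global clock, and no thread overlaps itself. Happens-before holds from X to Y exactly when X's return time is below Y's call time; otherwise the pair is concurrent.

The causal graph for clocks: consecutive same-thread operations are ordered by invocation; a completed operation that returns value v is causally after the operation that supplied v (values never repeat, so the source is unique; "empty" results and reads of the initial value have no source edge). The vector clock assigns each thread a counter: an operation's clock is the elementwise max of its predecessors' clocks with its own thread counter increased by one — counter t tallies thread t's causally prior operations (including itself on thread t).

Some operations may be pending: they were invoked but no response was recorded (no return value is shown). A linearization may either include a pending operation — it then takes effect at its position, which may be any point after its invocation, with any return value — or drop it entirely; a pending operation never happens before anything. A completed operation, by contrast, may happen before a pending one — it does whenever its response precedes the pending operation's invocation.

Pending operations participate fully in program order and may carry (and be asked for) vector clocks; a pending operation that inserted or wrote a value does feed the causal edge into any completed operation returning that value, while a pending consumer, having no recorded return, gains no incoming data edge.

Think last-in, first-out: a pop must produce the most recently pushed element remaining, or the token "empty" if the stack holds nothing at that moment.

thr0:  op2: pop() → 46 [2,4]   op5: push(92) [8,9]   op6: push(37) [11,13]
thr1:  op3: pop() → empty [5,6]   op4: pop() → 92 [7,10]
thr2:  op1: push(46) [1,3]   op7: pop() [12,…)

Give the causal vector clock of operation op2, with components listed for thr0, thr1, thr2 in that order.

(1, 0, 1)

op1, invoked 1, has no incoming edges; only thr2's bump applies → (0, 0, 1)
op3, invoked 5, has no incoming edges; only thr1's bump applies → (0, 1, 0)
VC(op7, invoked at 12): max of VC(op1)=(0, 0, 1), then +1 on thread thr2 → (0, 0, 2)
VC(op2, invoked at 2): max of VC(op1)=(0, 0, 1), then +1 on thread thr0 → (1, 0, 1)
VC(op5, invoked at 8): max of VC(op2)=(1, 0, 1), then +1 on thread thr0 → (2, 0, 1)
VC(op6, invoked at 11): max of VC(op5)=(2, 0, 1), then +1 on thread thr0 → (3, 0, 1)
VC(op4, invoked at 7): max of VC(op3)=(0, 1, 0), VC(op5)=(2, 0, 1), then +1 on thread thr1 → (2, 2, 1)
target: VC(op2) = (1, 0, 1)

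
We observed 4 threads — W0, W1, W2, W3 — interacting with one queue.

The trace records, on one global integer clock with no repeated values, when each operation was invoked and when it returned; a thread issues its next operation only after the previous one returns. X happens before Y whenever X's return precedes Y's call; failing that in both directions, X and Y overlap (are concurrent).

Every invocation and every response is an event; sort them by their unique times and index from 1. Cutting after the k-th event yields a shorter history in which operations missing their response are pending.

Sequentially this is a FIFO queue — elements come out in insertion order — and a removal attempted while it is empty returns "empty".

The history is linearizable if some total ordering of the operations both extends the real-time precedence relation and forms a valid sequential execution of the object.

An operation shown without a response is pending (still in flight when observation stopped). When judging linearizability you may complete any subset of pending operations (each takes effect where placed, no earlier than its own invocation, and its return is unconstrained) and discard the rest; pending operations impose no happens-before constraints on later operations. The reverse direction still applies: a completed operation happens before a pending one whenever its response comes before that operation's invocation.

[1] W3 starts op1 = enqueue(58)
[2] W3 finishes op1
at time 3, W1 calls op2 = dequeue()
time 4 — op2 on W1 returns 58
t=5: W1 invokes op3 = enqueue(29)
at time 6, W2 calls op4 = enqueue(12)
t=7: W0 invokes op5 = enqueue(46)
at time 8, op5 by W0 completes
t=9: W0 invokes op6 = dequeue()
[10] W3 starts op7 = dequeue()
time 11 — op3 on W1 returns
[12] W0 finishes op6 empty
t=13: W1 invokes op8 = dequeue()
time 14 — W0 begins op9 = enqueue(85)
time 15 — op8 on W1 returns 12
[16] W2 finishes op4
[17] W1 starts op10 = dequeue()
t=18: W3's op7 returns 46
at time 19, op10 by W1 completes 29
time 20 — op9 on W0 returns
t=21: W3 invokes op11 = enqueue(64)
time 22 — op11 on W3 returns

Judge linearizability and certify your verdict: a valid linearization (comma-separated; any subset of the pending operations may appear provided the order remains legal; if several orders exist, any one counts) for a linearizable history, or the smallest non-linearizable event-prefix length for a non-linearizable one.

step 1: op1 enqueue(58) — queue <58>
step 2: op2 dequeue() → 58 — queue <>
step 3: op5 enqueue(46) — queue <46>
step 4: op7 dequeue() → 46 — queue <>
step 5: op6 dequeue() → empty — queue <>
step 6: op4 enqueue(12) — queue <12>
step 7: op3 enqueue(29) — queue <12,29>
step 8: op8 dequeue() → 12 — queue <29>
step 9: op9 enqueue(85) — queue <29,85>
step 10: op10 dequeue() → 29 — queue <85>
step 11: op11 enqueue(64) — queue <85,64>

linearizable — witness: op1, op2, op5, op7, op6, op4, op3, op8, op9, op10, op11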